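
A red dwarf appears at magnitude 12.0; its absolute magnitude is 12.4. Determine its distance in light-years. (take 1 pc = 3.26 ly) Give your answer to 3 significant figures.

d ≈ 27.1 ly

Distance modulus: m − M = 12.0 − (12.4) = -0.400
m − M = 5 log₁₀ d − 5
log₁₀ d = (m − M)/5 + 1 = 0.9200
d = 10^0.9200 = 8.318 pc
= 27.12 ly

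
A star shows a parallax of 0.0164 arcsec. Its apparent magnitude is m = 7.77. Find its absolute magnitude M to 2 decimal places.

M ≈ 3.84

d = 1/p = 1/0.0164″ = 60.98 pc
5 log₁₀(d/10 pc) = 5 log₁₀(60.98) − 5 = 3.926
M = m − 5 log₁₀(d/10) = 7.77 − 3.926 = 3.844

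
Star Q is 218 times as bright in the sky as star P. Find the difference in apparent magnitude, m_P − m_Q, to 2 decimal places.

m_P − m_Q ≈ 5.85

Pogson: Δm = −2.5 log₁₀(ratio) = −2.5 log₁₀(218) = −2.5 × 2.3385 = -5.846
Star Q is brighter so has the smaller magnitude: m_P − m_Q is positive.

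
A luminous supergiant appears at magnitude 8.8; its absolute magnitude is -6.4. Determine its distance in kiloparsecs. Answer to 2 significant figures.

d ≈ 11 kpc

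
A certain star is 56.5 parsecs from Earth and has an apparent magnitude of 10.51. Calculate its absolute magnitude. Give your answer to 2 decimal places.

5 log₁₀(d/10 pc) = 5 log₁₀(56.50) − 5 = 3.760
M = m − 5 log₁₀(d/10) = 10.51 − 3.760 = 6.750

M ≈ 6.75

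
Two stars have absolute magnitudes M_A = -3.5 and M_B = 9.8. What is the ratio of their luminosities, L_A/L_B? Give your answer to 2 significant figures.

ΔM = M_A − M_B = -13.3
L_A/L_B = 10^(−0.4 ΔM) = 10^5.320 = 208900

L_A/L_B ≈ 210000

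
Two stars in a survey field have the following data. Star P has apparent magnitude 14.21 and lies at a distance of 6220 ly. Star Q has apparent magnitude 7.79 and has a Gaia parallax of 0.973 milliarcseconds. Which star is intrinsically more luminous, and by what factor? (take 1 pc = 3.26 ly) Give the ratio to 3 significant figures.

Star Q is more luminous, by a factor of 107.

Star P: d = 6220 ly / 3.26 = 1908 pc
Star P: M = m − 5 log₁₀ d + 5 = 14.21 − 5·3.2806 + 5 = 2.807
Star Q: p = 0.973 mas = 9.73×10^-4″ → d = 1/p = 1028 pc
Star Q: M = m − 5 log₁₀ d + 5 = 7.79 − 5·3.0119 + 5 = -2.269
ΔM = M_P − M_Q = 2.807 − (-2.269) = 5.077; smaller M is more luminous → Star Q.
L ratio = 10^(0.4 |ΔM|) = 10^2.031 = 107.3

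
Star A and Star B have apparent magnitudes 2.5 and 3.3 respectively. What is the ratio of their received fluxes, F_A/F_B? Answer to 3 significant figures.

F_A/F_B ≈ 2.09

Δm = 2.5 − (3.3) = -0.8
Flux ratio = 10^(−0.4 Δm) = 10^(−0.4 × -0.8) = 10^0.320 = 2.089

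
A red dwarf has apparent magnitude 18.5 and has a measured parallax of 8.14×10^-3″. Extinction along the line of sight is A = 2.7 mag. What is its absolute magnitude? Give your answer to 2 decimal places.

d = 1/p = 1/8.14×10^-3″ = 122.9 pc
5 log₁₀(d/10 pc) = 5 log₁₀(122.9) − 5 = 5.447
M = m − 5 log₁₀(d/10) − A = 18.5 − 5.447 − 2.7 = 10.353

M ≈ 10.35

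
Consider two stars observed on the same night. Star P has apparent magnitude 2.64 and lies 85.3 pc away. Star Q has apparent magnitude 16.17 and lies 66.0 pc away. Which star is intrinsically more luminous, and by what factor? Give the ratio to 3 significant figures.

Star P is more luminous, by a factor of 431000.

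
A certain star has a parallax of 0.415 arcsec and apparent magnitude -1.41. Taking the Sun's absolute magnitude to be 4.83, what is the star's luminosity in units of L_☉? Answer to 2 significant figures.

L/L_☉ ≈ 18

d = 1/p = 1/0.415″ = 2.410 pc
M = m − 5 log₁₀ d + 5 = -1.41 − 5·0.3820 + 5 = 1.680
M − M_☉ = 1.680 − 4.83 = -3.150
L/L_☉ = 10^(−0.4 × -3.150) = 18.19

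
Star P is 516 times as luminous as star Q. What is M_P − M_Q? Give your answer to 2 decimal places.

M_P − M_Q ≈ -6.78

Pogson: ΔM = −2.5 log₁₀(ratio) = −2.5 log₁₀(516) = −2.5 × 2.7126 = -6.782
Star P is brighter, so it has the smaller magnitude: the difference is negative.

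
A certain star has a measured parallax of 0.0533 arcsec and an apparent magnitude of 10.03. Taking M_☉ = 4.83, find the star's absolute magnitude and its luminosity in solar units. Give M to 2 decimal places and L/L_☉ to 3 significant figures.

M ≈ 8.66; L/L_☉ ≈ 0.0293

d = 1/p = 1/0.0533″ = 18.76 pc
M = m − 5 log₁₀ d + 5 = 10.03 − 5·1.2733 + 5 = 8.664
M − M_☉ = 8.664 − 4.83 = 3.834
L/L_☉ = 10^(−0.4 × 3.834) = 0.02928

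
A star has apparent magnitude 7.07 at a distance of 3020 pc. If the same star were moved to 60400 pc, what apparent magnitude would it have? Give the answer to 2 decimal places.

m ≈ 13.58

Flux ∝ 1/d², so Δm = 5 log₁₀(d₂/d₁) = 5 log₁₀(60400/3020) = 6.505
m₂ = m₁ + Δm = 7.07 + (6.505) = 13.575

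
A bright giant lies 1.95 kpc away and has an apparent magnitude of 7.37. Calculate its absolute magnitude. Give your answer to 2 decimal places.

d = 1.95 kpc = 1950 pc
5 log₁₀(d/10 pc) = 5 log₁₀(1950) − 5 = 11.450
M = m − 5 log₁₀(d/10) = 7.37 − 11.450 = -4.080

M ≈ -4.08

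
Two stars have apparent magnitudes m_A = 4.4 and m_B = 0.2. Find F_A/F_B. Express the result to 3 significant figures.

F_A/F_B ≈ 0.0209

Magnitude difference = 4.2
Flux ratio = 10^(−0.4 Δm) = 10^(−0.4 × 4.2) = 10^-1.680 = 0.02089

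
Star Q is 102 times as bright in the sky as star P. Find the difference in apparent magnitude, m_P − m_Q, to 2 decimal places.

m_P − m_Q ≈ 5.02

Pogson: Δm = −2.5 log₁₀(ratio) = −2.5 log₁₀(102) = −2.5 × 2.0086 = -5.022
Star Q is brighter so has the smaller magnitude: m_P − m_Q is positive.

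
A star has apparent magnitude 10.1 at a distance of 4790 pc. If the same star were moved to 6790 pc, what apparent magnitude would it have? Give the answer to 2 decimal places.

m ≈ 10.86

Flux ∝ 1/d², so Δm = 5 log₁₀(d₂/d₁) = 5 log₁₀(6790/4790) = 0.758
m₂ = m₁ + Δm = 10.1 + (0.758) = 10.858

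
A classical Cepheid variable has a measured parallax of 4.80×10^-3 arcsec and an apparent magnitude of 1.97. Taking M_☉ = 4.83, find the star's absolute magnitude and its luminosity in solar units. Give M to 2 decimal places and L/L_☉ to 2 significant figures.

d = 1/p = 1/4.80×10^-3″ = 208.3 pc
M = m − 5 log₁₀ d + 5 = 1.97 − 5·2.3188 + 5 = -4.624
M − M_☉ = -4.624 − 4.83 = -9.454
L/L_☉ = 10^(−0.4 × -9.454) = 6047

M ≈ -4.62; L/L_☉ ≈ 6000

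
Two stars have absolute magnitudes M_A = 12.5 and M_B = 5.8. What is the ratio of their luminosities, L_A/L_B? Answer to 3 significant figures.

L_A/L_B ≈ 2.09×10^-3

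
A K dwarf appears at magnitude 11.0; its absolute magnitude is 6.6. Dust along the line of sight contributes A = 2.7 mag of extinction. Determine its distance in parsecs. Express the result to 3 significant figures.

m − M = 5 log₁₀(d/10 pc) + A  ⇒  11.0 − (6.6) − 2.7 = 5 log₁₀(d/10)
1.700 = 5 log₁₀(d/10)
log₁₀ d = (m − M − A)/5 + 1 = 1.3400
d = 10^1.3400 = 21.88 pc

d ≈ 21.9 pc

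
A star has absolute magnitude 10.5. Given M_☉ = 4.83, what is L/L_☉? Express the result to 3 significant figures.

M − M_☉ = 10.5 − 4.83 = 5.670
L/L_☉ = 10^(−0.4 (M − M_☉)) = 10^-2.268 = 5.395×10^-3

L/L_☉ ≈ 5.40×10^-3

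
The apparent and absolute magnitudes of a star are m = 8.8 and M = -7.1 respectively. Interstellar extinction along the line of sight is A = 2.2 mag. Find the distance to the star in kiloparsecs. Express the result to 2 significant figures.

m − M = 5 log₁₀(d/10 pc) + A  ⇒  8.8 − (-7.1) − 2.2 = 5 log₁₀(d/10)
13.700 = 5 log₁₀(d/10)
log₁₀ d = (m − M − A)/5 + 1 = 3.7400
d = 10^3.7400 = 5495 pc
= 5.495 kpc

d ≈ 5.5 kpc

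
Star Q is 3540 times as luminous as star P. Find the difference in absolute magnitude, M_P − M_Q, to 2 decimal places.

Pogson: ΔM = −2.5 log₁₀(ratio) = −2.5 log₁₀(3540) = −2.5 × 3.5490 = -8.873
Star Q is brighter so has the smaller magnitude: M_P − M_Q is positive.

M_P − M_Q ≈ 8.87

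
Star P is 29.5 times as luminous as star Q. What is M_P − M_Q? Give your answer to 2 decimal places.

Pogson: ΔM = −2.5 log₁₀(ratio) = −2.5 log₁₀(29.5) = −2.5 × 1.4698 = -3.675
Star P is brighter, so it has the smaller magnitude: the difference is negative.

M_P − M_Q ≈ -3.67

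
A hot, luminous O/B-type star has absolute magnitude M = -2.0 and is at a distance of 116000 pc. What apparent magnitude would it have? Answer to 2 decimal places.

m = M + 5 log₁₀ d − 5 = -2.0 + 5·5.0645 − 5 = 18.322

m ≈ 18.32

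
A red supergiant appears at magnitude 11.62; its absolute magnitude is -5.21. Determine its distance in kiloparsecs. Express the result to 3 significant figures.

d ≈ 23.2 kpc

μ = m − M = 16.830
m − M = 5 log₁₀ d − 5
log₁₀ d = (m − M)/5 + 1 = 4.3660
d = 10^4.3660 = 23230 pc
= 23.23 kpc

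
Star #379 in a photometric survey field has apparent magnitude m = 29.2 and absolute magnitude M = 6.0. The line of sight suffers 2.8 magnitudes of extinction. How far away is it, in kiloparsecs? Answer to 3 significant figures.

d ≈ 120 kpc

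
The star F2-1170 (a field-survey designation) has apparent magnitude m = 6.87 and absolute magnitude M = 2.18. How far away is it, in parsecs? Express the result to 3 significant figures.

d ≈ 86.7 pc

μ = m − M = 4.690
m − M = 5 log₁₀ d − 5
log₁₀ d = (m − M)/5 + 1 = 1.9380
d = 10^1.9380 = 86.70 pc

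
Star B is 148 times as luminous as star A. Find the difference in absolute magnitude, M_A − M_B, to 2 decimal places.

M_A − M_B ≈ 5.43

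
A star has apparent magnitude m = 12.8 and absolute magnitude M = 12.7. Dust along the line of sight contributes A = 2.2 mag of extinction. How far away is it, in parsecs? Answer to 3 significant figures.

d ≈ 3.80 pc

m − M = 5 log₁₀(d/10 pc) + A  ⇒  12.8 − (12.7) − 2.2 = 5 log₁₀(d/10)
-2.100 = 5 log₁₀(d/10)
log₁₀ d = (m − M − A)/5 + 1 = 0.5800
d = 10^0.5800 = 3.802 pc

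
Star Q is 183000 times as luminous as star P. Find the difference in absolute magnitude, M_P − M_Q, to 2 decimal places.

M_P − M_Q ≈ 13.16

Pogson: ΔM = −2.5 log₁₀(ratio) = −2.5 log₁₀(183000) = −2.5 × 5.2625 = -13.156
Star Q is brighter so has the smaller magnitude: M_P − M_Q is positive.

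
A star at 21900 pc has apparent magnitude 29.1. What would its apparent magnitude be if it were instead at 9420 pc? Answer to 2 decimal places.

Flux ∝ 1/d², so Δm = 5 log₁₀(d₂/d₁) = 5 log₁₀(9420/21900) = -1.832
m₂ = m₁ + Δm = 29.1 + (-1.832) = 27.268

m ≈ 27.27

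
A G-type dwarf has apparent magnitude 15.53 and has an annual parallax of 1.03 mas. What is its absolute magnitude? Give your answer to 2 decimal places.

M ≈ 5.59

p = 1.03 mas = 1.03×10^-3″ → d = 1/p = 970.9 pc
5 log₁₀(d/10 pc) = 5 log₁₀(970.9) − 5 = 9.936
M = m − 5 log₁₀(d/10) = 15.53 − 9.936 = 5.594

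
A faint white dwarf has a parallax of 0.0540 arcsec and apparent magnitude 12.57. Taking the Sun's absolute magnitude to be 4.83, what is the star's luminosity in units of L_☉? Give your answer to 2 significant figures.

L/L_☉ ≈ 2.7×10^-3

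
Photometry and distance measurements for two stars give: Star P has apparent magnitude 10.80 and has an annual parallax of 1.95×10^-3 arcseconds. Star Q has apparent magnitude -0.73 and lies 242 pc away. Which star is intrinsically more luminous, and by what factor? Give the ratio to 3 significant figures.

Star P: d = 1/p = 1/1.95×10^-3″ = 512.8 pc
Star P: M = m − 5 log₁₀ d + 5 = 10.80 − 5·2.7100 + 5 = 2.250
Star Q: M = m − 5 log₁₀ d + 5 = -0.73 − 5·2.3838 + 5 = -7.649
ΔM = M_P − M_Q = 2.250 − (-7.649) = 9.899; smaller M is more luminous → Star Q.
L ratio = 10^(0.4 |ΔM|) = 10^3.960 = 9114

Star Q is more luminous, by a factor of 9110.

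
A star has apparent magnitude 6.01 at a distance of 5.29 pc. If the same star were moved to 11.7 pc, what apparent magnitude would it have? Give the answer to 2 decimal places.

m ≈ 7.73

Flux ∝ 1/d², so Δm = 5 log₁₀(d₂/d₁) = 5 log₁₀(11.7/5.29) = 1.724
m₂ = m₁ + Δm = 6.01 + (1.724) = 7.734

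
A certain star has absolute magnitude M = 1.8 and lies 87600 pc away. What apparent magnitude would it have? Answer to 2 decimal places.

m = M + 5 log₁₀ d − 5 = 1.8 + 5·4.9425 − 5 = 21.513

m ≈ 21.51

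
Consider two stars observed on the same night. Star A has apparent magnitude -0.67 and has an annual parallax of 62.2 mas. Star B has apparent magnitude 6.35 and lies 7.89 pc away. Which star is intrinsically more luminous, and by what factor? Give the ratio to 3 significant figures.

Star A is more luminous, by a factor of 2670.

Star A: p = 62.2 mas = 0.0622″ → d = 1/p = 16.08 pc
Star A: M = m − 5 log₁₀ d + 5 = -0.67 − 5·1.2062 + 5 = -1.701
Star B: M = m − 5 log₁₀ d + 5 = 6.35 − 5·0.8971 + 5 = 6.865
ΔM = M_A − M_B = -1.701 − (6.865) = -8.566; smaller M is more luminous → Star A.
L ratio = 10^(0.4 |ΔM|) = 10^3.426 = 2668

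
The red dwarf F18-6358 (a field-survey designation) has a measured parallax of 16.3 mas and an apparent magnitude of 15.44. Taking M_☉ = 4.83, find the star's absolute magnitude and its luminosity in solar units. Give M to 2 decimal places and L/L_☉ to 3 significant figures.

M ≈ 11.50; L/L_☉ ≈ 2.15×10^-3

d = 1/p = 1000/16.3 mas = 61.35 pc
M = m − 5 log₁₀ d + 5 = 15.44 − 5·1.7878 + 5 = 11.501
M − M_☉ = 11.501 − 4.83 = 6.671
L/L_☉ = 10^(−0.4 × 6.671) = 2.146×10^-3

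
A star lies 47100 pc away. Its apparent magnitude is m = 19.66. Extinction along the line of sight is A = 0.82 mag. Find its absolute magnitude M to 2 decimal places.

5 log₁₀(d/10 pc) = 5 log₁₀(47100) − 5 = 18.365
M = m − 5 log₁₀(d/10) − A = 19.66 − 18.365 − 0.82 = 0.475

M ≈ 0.47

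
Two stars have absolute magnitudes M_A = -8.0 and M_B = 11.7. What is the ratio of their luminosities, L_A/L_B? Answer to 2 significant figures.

L_A/L_B ≈ 7.6×10^7

ΔM = M_A − M_B = -19.7
L_A/L_B = 10^(−0.4 ΔM) = 10^7.880 = 7.586×10^7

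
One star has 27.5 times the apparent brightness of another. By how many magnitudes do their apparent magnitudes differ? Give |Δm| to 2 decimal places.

Pogson: Δm = −2.5 log₁₀(ratio) = −2.5 log₁₀(27.5) = −2.5 × 1.4393 = -3.598

|Δm| ≈ 3.60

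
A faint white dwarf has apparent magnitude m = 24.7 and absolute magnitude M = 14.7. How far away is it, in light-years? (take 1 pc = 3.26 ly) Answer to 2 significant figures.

μ = m − M = 10.000
m − M = 5 log₁₀ d − 5
log₁₀ d = (m − M)/5 + 1 = 3.0000
d = 10^3.0000 = 1000 pc
= 3260 ly

d ≈ 3300 ly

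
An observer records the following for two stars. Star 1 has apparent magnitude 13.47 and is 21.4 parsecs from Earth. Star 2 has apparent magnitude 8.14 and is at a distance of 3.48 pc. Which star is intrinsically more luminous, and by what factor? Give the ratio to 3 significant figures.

Star 1: M = m − 5 log₁₀ d + 5 = 13.47 − 5·1.3304 + 5 = 11.818
Star 2: M = m − 5 log₁₀ d + 5 = 8.14 − 5·0.5416 + 5 = 10.432
ΔM = M_1 − M_2 = 11.818 − (10.432) = 1.386; smaller M is more luminous → Star 2.
L ratio = 10^(0.4 |ΔM|) = 10^0.554 = 3.584

Star 2 is more luminous, by a factor of 3.58.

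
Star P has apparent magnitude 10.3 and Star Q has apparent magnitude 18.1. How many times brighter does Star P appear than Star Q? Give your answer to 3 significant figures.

Δm = 10.3 − (18.1) = -7.8
Flux ratio = 10^(−0.4 Δm) = 10^(−0.4 × -7.8) = 10^3.120 = 1318

1320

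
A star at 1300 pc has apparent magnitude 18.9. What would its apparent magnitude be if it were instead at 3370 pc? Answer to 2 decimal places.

m ≈ 20.97

Flux ∝ 1/d², so Δm = 5 log₁₀(d₂/d₁) = 5 log₁₀(3370/1300) = 2.068
m₂ = m₁ + Δm = 18.9 + (2.068) = 20.968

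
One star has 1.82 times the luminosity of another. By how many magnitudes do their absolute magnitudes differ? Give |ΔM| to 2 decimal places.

|ΔM| ≈ 0.65

Pogson: ΔM = −2.5 log₁₀(ratio) = −2.5 log₁₀(1.82) = −2.5 × 0.2601 = -0.650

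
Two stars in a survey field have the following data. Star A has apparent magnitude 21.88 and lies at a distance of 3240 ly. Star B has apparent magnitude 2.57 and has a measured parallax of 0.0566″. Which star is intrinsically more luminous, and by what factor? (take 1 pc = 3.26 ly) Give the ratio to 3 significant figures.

Star A: d = 3240 ly / 3.26 = 993.9 pc
Star A: M = m − 5 log₁₀ d + 5 = 21.88 − 5·2.9973 + 5 = 11.893
Star B: d = 1/p = 1/0.0566″ = 17.67 pc
Star B: M = m − 5 log₁₀ d + 5 = 2.57 − 5·1.2472 + 5 = 1.334
ΔM = M_A − M_B = 11.893 − (1.334) = 10.559; smaller M is more luminous → Star B.
L ratio = 10^(0.4 |ΔM|) = 10^4.224 = 16740

Star B is more luminous, by a factor of 16700.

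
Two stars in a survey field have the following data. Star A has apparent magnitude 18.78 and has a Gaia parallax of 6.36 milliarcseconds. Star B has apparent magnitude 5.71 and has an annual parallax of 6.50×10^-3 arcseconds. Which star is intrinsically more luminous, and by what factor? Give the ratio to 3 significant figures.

Star B is more luminous, by a factor of 162000.

Star A: p = 6.36 mas = 6.36×10^-3″ → d = 1/p = 157.2 pc
Star A: M = m − 5 log₁₀ d + 5 = 18.78 − 5·2.1965 + 5 = 12.797
Star B: d = 1/p = 1/6.50×10^-3″ = 153.8 pc
Star B: M = m − 5 log₁₀ d + 5 = 5.71 − 5·2.1871 + 5 = -0.225
ΔM = M_A − M_B = 12.797 − (-0.225) = 13.023; smaller M is more luminous → Star B.
L ratio = 10^(0.4 |ΔM|) = 10^5.209 = 161800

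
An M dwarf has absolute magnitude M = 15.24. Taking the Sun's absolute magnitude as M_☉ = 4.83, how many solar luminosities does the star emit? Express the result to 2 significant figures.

L/L_☉ ≈ 6.9×10^-5

M − M_☉ = 15.24 − 4.83 = 10.410
L/L_☉ = 10^(−0.4 (M − M_☉)) = 10^-4.164 = 6.855×10^-5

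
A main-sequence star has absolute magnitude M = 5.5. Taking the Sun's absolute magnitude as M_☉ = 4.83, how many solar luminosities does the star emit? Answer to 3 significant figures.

M − M_☉ = 5.5 − 4.83 = 0.670
L/L_☉ = 10^(−0.4 (M − M_☉)) = 10^-0.268 = 0.5395

L/L_☉ ≈ 0.540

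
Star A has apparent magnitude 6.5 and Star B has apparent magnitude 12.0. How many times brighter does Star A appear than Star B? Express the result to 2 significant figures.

160

Δm = 6.5 − (12.0) = -5.5
Flux ratio = 10^(−0.4 Δm) = 10^(−0.4 × -5.5) = 10^2.200 = 158.5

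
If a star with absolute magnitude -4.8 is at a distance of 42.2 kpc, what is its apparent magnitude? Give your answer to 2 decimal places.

m ≈ 13.33

d = 42.2 kpc = 42200 pc
m = M + 5 log₁₀ d − 5 = -4.8 + 5·4.6253 − 5 = 13.327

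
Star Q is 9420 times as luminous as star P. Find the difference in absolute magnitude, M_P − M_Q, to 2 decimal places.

Pogson: ΔM = −2.5 log₁₀(ratio) = −2.5 log₁₀(9420) = −2.5 × 3.9741 = -9.935
Star Q is brighter so has the smaller magnitude: M_P − M_Q is positive.

M_P − M_Q ≈ 9.94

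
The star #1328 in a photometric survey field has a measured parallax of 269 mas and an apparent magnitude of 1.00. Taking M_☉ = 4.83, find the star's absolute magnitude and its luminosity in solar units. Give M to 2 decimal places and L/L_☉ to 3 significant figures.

d = 1/p = 1000/269 mas = 3.717 pc
M = m − 5 log₁₀ d + 5 = 1.00 − 5·0.5702 + 5 = 3.149
M − M_☉ = 3.149 − 4.83 = -1.681
L/L_☉ = 10^(−0.4 × -1.681) = 4.704

M ≈ 3.15; L/L_☉ ≈ 4.70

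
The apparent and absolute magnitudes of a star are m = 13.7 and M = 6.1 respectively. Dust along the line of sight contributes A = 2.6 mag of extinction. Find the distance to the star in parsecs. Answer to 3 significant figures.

d ≈ 100 pc

m − M = 5 log₁₀(d/10 pc) + A  ⇒  13.7 − (6.1) − 2.6 = 5 log₁₀(d/10)
5.000 = 5 log₁₀(d/10)
log₁₀ d = (m − M − A)/5 + 1 = 2.0000
d = 10^2.0000 = 100.0 pc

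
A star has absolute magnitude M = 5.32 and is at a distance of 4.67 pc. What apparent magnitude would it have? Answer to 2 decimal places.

m ≈ 3.67

m = M + 5 log₁₀ d − 5 = 5.32 + 5·0.6693 − 5 = 3.667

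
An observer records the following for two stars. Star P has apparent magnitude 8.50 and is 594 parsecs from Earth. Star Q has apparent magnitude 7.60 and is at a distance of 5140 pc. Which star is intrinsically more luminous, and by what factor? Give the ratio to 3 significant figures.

Star P: M = m − 5 log₁₀ d + 5 = 8.50 − 5·2.7738 + 5 = -0.369
Star Q: M = m − 5 log₁₀ d + 5 = 7.60 − 5·3.7110 + 5 = -5.955
ΔM = M_P − M_Q = -0.369 − (-5.955) = 5.586; smaller M is more luminous → Star Q.
L ratio = 10^(0.4 |ΔM|) = 10^2.234 = 171.5

Star Q is more luminous, by a factor of 172.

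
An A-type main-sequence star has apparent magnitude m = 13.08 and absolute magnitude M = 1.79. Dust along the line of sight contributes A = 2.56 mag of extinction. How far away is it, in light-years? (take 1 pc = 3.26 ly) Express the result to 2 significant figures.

m − M = 5 log₁₀(d/10 pc) + A  ⇒  13.08 − (1.79) − 2.56 = 5 log₁₀(d/10)
8.730 = 5 log₁₀(d/10)
log₁₀ d = (m − M − A)/5 + 1 = 2.7460
d = 10^2.7460 = 557.2 pc
= 1816 ly

d ≈ 1800 ly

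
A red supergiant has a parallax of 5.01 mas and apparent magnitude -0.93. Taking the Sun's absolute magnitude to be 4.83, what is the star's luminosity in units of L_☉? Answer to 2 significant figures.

d = 1/p = 1000/5.01 mas = 199.6 pc
M = m − 5 log₁₀ d + 5 = -0.93 − 5·2.3002 + 5 = -7.431
M − M_☉ = -7.431 − 4.83 = -12.261
L/L_☉ = 10^(−0.4 × -12.261) = 80230

L/L_☉ ≈ 80000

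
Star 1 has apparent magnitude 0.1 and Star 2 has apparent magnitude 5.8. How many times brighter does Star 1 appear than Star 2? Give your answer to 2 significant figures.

190

Magnitude difference = -5.7
Flux ratio = 10^(−0.4 Δm) = 10^(−0.4 × -5.7) = 10^2.280 = 190.5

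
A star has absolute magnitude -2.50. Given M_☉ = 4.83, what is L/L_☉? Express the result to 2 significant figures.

L/L_☉ ≈ 860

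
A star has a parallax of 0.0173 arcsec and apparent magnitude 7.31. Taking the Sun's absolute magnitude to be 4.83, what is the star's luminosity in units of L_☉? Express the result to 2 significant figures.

L/L_☉ ≈ 3.4

d = 1/p = 1/0.0173″ = 57.80 pc
M = m − 5 log₁₀ d + 5 = 7.31 − 5·1.7620 + 5 = 3.500
M − M_☉ = 3.500 − 4.83 = -1.330
L/L_☉ = 10^(−0.4 × -1.330) = 3.403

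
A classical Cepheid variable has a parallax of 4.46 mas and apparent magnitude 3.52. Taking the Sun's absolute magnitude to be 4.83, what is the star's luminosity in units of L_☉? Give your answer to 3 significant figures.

L/L_☉ ≈ 1680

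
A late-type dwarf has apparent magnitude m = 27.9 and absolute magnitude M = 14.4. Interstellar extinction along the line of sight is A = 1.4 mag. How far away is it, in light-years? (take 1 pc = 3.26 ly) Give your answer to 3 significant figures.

m − M = 5 log₁₀(d/10 pc) + A  ⇒  27.9 − (14.4) − 1.4 = 5 log₁₀(d/10)
12.100 = 5 log₁₀(d/10)
log₁₀ d = (m − M − A)/5 + 1 = 3.4200
d = 10^3.4200 = 2630 pc
= 8575 ly

d ≈ 8570 ly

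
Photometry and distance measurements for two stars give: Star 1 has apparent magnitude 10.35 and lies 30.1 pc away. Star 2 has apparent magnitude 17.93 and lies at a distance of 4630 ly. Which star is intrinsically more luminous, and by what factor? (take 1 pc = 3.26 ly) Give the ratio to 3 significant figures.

Star 2 is more luminous, by a factor of 2.07.

Star 1: M = m − 5 log₁₀ d + 5 = 10.35 − 5·1.4786 + 5 = 7.957
Star 2: d = 4630 ly / 3.26 = 1420 pc
Star 2: M = m − 5 log₁₀ d + 5 = 17.93 − 5·3.1524 + 5 = 7.168
ΔM = M_1 − M_2 = 7.957 − (7.168) = 0.789; smaller M is more luminous → Star 2.
L ratio = 10^(0.4 |ΔM|) = 10^0.316 = 2.068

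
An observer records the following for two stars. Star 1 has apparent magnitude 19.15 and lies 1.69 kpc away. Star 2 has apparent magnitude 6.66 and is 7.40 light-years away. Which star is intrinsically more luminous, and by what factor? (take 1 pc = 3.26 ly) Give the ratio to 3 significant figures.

Star 1: d = 1.69 kpc = 1690 pc
Star 1: M = m − 5 log₁₀ d + 5 = 19.15 − 5·3.2279 + 5 = 8.011
Star 2: d = 7.40 ly / 3.26 = 2.270 pc
Star 2: M = m − 5 log₁₀ d + 5 = 6.66 − 5·0.3560 + 5 = 9.880
ΔM = M_1 − M_2 = 8.011 − (9.880) = -1.869; smaller M is more luminous → Star 1.
L ratio = 10^(0.4 |ΔM|) = 10^0.748 = 5.594

Star 1 is more luminous, by a factor of 5.59.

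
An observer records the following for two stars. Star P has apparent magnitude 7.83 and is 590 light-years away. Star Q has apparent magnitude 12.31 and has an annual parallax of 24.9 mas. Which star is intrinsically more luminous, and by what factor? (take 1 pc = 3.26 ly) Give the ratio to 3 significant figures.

Star P: d = 590 ly / 3.26 = 181.0 pc
Star P: M = m − 5 log₁₀ d + 5 = 7.83 − 5·2.2576 + 5 = 1.542
Star Q: p = 24.9 mas = 0.0249″ → d = 1/p = 40.16 pc
Star Q: M = m − 5 log₁₀ d + 5 = 12.31 − 5·1.6038 + 5 = 9.291
ΔM = M_P − M_Q = 1.542 − (9.291) = -7.749; smaller M is more luminous → Star P.
L ratio = 10^(0.4 |ΔM|) = 10^3.100 = 1258

Star P is more luminous, by a factor of 1260.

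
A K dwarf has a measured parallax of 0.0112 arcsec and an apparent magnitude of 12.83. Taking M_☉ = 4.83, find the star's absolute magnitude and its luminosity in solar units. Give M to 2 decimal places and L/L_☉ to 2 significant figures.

d = 1/p = 1/0.0112″ = 89.29 pc
M = m − 5 log₁₀ d + 5 = 12.83 − 5·1.9508 + 5 = 8.076
M − M_☉ = 8.076 − 4.83 = 3.246
L/L_☉ = 10^(−0.4 × 3.246) = 0.05030

M ≈ 8.08; L/L_☉ ≈ 0.050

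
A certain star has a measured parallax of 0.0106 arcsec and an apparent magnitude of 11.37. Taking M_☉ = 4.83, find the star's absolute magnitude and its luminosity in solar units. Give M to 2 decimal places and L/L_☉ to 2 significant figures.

M ≈ 6.50; L/L_☉ ≈ 0.22

d = 1/p = 1/0.0106″ = 94.34 pc
M = m − 5 log₁₀ d + 5 = 11.37 − 5·1.9747 + 5 = 6.497
M − M_☉ = 6.497 − 4.83 = 1.667
L/L_☉ = 10^(−0.4 × 1.667) = 0.2155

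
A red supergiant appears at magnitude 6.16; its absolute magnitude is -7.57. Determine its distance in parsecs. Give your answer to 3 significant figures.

Distance modulus: m − M = 6.16 − (-7.57) = 13.730
m − M = 5 log₁₀ d − 5
log₁₀ d = (m − M)/5 + 1 = 3.7460
d = 10^3.7460 = 5572 pc

d ≈ 5570 pc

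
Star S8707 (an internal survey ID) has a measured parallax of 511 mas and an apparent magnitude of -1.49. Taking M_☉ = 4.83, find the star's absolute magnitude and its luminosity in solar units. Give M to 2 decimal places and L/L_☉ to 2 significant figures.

M ≈ 2.05; L/L_☉ ≈ 13

d = 1/p = 1000/511 mas = 1.957 pc
M = m − 5 log₁₀ d + 5 = -1.49 − 5·0.2916 + 5 = 2.052
M − M_☉ = 2.052 − 4.83 = -2.778
L/L_☉ = 10^(−0.4 × -2.778) = 12.92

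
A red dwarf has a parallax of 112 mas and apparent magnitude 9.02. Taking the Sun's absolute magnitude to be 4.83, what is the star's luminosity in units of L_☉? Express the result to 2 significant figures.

d = 1/p = 1000/112 mas = 8.929 pc
M = m − 5 log₁₀ d + 5 = 9.02 − 5·0.9508 + 5 = 9.266
M − M_☉ = 9.266 − 4.83 = 4.436
L/L_☉ = 10^(−0.4 × 4.436) = 0.01681

L/L_☉ ≈ 0.017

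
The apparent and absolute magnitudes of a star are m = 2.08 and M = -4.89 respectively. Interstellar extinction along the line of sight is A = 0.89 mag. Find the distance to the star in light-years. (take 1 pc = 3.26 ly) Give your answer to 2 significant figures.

m − M = 5 log₁₀(d/10 pc) + A  ⇒  2.08 − (-4.89) − 0.89 = 5 log₁₀(d/10)
6.080 = 5 log₁₀(d/10)
log₁₀ d = (m − M − A)/5 + 1 = 2.2160
d = 10^2.2160 = 164.4 pc
= 536.1 ly

d ≈ 540 ly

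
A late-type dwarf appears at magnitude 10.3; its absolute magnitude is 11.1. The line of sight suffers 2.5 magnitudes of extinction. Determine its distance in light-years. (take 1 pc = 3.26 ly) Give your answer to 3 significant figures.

m − M = 5 log₁₀(d/10 pc) + A  ⇒  10.3 − (11.1) − 2.5 = 5 log₁₀(d/10)
-3.300 = 5 log₁₀(d/10)
log₁₀ d = (m − M − A)/5 + 1 = 0.3400
d = 10^0.3400 = 2.188 pc
= 7.132 ly

d ≈ 7.13 ly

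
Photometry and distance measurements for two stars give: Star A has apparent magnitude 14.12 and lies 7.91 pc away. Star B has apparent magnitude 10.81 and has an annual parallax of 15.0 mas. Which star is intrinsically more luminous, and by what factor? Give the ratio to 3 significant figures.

Star B is more luminous, by a factor of 1500.

Star A: M = m − 5 log₁₀ d + 5 = 14.12 − 5·0.8982 + 5 = 14.629
Star B: p = 15.0 mas = 0.0150″ → d = 1/p = 66.67 pc
Star B: M = m − 5 log₁₀ d + 5 = 10.81 − 5·1.8239 + 5 = 6.690
ΔM = M_A − M_B = 14.629 − (6.690) = 7.939; smaller M is more luminous → Star B.
L ratio = 10^(0.4 |ΔM|) = 10^3.175 = 1498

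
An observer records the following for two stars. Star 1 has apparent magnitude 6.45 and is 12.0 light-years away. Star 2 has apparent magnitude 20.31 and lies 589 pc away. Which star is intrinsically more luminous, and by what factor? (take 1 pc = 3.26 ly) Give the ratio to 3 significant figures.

Star 1: d = 12.0 ly / 3.26 = 3.681 pc
Star 1: M = m − 5 log₁₀ d + 5 = 6.45 − 5·0.5660 + 5 = 8.620
Star 2: M = m − 5 log₁₀ d + 5 = 20.31 − 5·2.7701 + 5 = 11.459
ΔM = M_1 − M_2 = 8.620 − (11.459) = -2.839; smaller M is more luminous → Star 1.
L ratio = 10^(0.4 |ΔM|) = 10^1.136 = 13.67

Star 1 is more luminous, by a factor of 13.7.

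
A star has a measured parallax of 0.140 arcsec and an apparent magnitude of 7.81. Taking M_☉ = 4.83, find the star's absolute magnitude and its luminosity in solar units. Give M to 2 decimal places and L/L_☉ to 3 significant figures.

d = 1/p = 1/0.140″ = 7.143 pc
M = m − 5 log₁₀ d + 5 = 7.81 − 5·0.8539 + 5 = 8.541
M − M_☉ = 8.541 − 4.83 = 3.711
L/L_☉ = 10^(−0.4 × 3.711) = 0.03279

M ≈ 8.54; L/L_☉ ≈ 0.0328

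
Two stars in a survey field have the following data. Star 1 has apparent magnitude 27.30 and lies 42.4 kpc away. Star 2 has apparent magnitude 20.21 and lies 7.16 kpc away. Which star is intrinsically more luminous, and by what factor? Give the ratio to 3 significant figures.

Star 2 is more luminous, by a factor of 19.5.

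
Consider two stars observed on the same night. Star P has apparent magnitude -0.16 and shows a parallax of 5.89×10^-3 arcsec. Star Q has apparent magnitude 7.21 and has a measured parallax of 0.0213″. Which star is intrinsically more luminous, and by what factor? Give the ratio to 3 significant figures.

Star P: d = 1/p = 1/5.89×10^-3″ = 169.8 pc
Star P: M = m − 5 log₁₀ d + 5 = -0.16 − 5·2.2299 + 5 = -6.309
Star Q: d = 1/p = 1/0.0213″ = 46.95 pc
Star Q: M = m − 5 log₁₀ d + 5 = 7.21 − 5·1.6716 + 5 = 3.852
ΔM = M_P − M_Q = -6.309 − (3.852) = -10.161; smaller M is more luminous → Star P.
L ratio = 10^(0.4 |ΔM|) = 10^4.065 = 11600

Star P is more luminous, by a factor of 11600.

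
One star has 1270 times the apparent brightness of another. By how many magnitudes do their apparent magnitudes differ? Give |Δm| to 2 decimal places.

|Δm| ≈ 7.76

Pogson: Δm = −2.5 log₁₀(ratio) = −2.5 log₁₀(1270) = −2.5 × 3.1038 = -7.760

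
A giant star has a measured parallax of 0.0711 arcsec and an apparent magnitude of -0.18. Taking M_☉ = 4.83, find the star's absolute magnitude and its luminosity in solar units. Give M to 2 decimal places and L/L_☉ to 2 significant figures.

d = 1/p = 1/0.0711″ = 14.06 pc
M = m − 5 log₁₀ d + 5 = -0.18 − 5·1.1481 + 5 = -0.921
M − M_☉ = -0.921 − 4.83 = -5.751
L/L_☉ = 10^(−0.4 × -5.751) = 199.6

M ≈ -0.92; L/L_☉ ≈ 200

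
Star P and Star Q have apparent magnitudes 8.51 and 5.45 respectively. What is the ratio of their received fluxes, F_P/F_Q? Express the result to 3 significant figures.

F_P/F_Q ≈ 0.0597

Δm = 8.51 − (5.45) = 3.06
Flux ratio = 10^(−0.4 Δm) = 10^(−0.4 × 3.06) = 10^-1.224 = 0.05970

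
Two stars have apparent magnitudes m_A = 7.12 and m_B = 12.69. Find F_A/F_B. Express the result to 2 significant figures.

Δm = 7.12 − (12.69) = -5.57
Flux ratio = 10^(−0.4 Δm) = 10^(−0.4 × -5.57) = 10^2.228 = 169.0

F_A/F_B ≈ 170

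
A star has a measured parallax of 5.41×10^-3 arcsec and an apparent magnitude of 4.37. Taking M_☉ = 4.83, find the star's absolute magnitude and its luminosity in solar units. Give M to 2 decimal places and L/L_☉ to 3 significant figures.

M ≈ -1.96; L/L_☉ ≈ 522

d = 1/p = 1/5.41×10^-3″ = 184.8 pc
M = m − 5 log₁₀ d + 5 = 4.37 − 5·2.2668 + 5 = -1.964
M − M_☉ = -1.964 − 4.83 = -6.794
L/L_☉ = 10^(−0.4 × -6.794) = 521.9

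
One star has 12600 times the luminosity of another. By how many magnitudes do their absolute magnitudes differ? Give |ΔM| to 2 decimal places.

Pogson: ΔM = −2.5 log₁₀(ratio) = −2.5 log₁₀(12600) = −2.5 × 4.1004 = -10.251

|ΔM| ≈ 10.25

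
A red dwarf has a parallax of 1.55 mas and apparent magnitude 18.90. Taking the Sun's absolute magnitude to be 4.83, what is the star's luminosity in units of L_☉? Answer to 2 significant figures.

L/L_☉ ≈ 9.8×10^-3

d = 1/p = 1000/1.55 mas = 645.2 pc
M = m − 5 log₁₀ d + 5 = 18.90 − 5·2.8097 + 5 = 9.852
M − M_☉ = 9.852 − 4.83 = 5.022
L/L_☉ = 10^(−0.4 × 5.022) = 9.802×10^-3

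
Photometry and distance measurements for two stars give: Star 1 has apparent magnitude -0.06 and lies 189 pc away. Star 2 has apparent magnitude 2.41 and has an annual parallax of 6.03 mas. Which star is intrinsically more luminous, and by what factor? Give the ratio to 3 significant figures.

Star 1: M = m − 5 log₁₀ d + 5 = -0.06 − 5·2.2765 + 5 = -6.442
Star 2: p = 6.03 mas = 6.03×10^-3″ → d = 1/p = 165.8 pc
Star 2: M = m − 5 log₁₀ d + 5 = 2.41 − 5·2.2197 + 5 = -3.688
ΔM = M_1 − M_2 = -6.442 − (-3.688) = -2.754; smaller M is more luminous → Star 1.
L ratio = 10^(0.4 |ΔM|) = 10^1.102 = 12.63

Star 1 is more luminous, by a factor of 12.6.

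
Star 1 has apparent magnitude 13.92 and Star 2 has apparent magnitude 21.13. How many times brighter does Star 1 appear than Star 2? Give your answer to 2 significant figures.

770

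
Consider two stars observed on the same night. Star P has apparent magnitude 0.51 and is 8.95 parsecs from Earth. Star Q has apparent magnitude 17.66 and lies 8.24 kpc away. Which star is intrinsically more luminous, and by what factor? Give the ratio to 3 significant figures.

Star P is more luminous, by a factor of 8.55.

Star P: M = m − 5 log₁₀ d + 5 = 0.51 − 5·0.9518 + 5 = 0.751
Star Q: d = 8.24 kpc = 8240 pc
Star Q: M = m − 5 log₁₀ d + 5 = 17.66 − 5·3.9159 + 5 = 3.080
ΔM = M_P − M_Q = 0.751 − (3.080) = -2.329; smaller M is more luminous → Star P.
L ratio = 10^(0.4 |ΔM|) = 10^0.932 = 8.547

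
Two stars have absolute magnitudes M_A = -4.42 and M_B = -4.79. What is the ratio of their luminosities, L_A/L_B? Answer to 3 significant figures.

L_A/L_B ≈ 0.711

ΔM = M_A − M_B = 0.37
L_A/L_B = 10^(−0.4 ΔM) = 10^-0.148 = 0.7112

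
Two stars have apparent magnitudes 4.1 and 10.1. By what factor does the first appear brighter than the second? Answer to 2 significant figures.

Δm = 4.1 − (10.1) = -6.0
Flux ratio = 10^(−0.4 Δm) = 10^(−0.4 × -6.0) = 10^2.400 = 251.2

250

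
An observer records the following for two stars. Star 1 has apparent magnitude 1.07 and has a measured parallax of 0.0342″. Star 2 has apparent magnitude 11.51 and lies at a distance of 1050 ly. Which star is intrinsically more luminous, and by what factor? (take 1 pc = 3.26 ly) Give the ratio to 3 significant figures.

Star 1 is more luminous, by a factor of 124.

Star 1: d = 1/p = 1/0.0342″ = 29.24 pc
Star 1: M = m − 5 log₁₀ d + 5 = 1.07 − 5·1.4660 + 5 = -1.260
Star 2: d = 1050 ly / 3.26 = 322.1 pc
Star 2: M = m − 5 log₁₀ d + 5 = 11.51 − 5·2.5080 + 5 = 3.970
ΔM = M_1 − M_2 = -1.260 − (3.970) = -5.230; smaller M is more luminous → Star 1.
L ratio = 10^(0.4 |ΔM|) = 10^2.092 = 123.6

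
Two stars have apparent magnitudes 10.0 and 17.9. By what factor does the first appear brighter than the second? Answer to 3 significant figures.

Δm = 10.0 − (17.9) = -7.9
Flux ratio = 10^(−0.4 Δm) = 10^(−0.4 × -7.9) = 10^3.160 = 1445

1450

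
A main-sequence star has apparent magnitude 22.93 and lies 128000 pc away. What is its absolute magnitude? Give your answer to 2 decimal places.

M ≈ 2.39

5 log₁₀(d/10 pc) = 5 log₁₀(128000) − 5 = 20.536
M = m − 5 log₁₀(d/10) = 22.93 − 20.536 = 2.394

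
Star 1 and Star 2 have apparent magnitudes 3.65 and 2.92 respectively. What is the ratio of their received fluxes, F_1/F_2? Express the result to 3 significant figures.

Δm = 3.65 − (2.92) = 0.73
Flux ratio = 10^(−0.4 Δm) = 10^(−0.4 × 0.73) = 10^-0.292 = 0.5105

F_1/F_2 ≈ 0.511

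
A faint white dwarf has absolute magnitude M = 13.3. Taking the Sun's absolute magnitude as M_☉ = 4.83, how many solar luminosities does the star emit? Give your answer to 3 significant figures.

L/L_☉ ≈ 4.09×10^-4

M − M_☉ = 13.3 − 4.83 = 8.470
L/L_☉ = 10^(−0.4 (M − M_☉)) = 10^-3.388 = 4.093×10^-4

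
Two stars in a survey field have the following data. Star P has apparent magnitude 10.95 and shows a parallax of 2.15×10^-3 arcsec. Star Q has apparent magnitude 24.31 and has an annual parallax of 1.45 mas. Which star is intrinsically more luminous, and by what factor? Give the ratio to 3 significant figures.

Star P is more luminous, by a factor of 100000.

Star P: d = 1/p = 1/2.15×10^-3″ = 465.1 pc
Star P: M = m − 5 log₁₀ d + 5 = 10.95 − 5·2.6676 + 5 = 2.612
Star Q: p = 1.45 mas = 1.45×10^-3″ → d = 1/p = 689.7 pc
Star Q: M = m − 5 log₁₀ d + 5 = 24.31 − 5·2.8386 + 5 = 15.117
ΔM = M_P − M_Q = 2.612 − (15.117) = -12.505; smaller M is more luminous → Star P.
L ratio = 10^(0.4 |ΔM|) = 10^5.002 = 100400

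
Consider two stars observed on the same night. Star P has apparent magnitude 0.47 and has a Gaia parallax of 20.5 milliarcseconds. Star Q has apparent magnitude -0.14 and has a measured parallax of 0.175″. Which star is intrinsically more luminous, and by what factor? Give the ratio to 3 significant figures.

Star P is more luminous, by a factor of 41.5.

Star P: p = 20.5 mas = 0.0205″ → d = 1/p = 48.78 pc
Star P: M = m − 5 log₁₀ d + 5 = 0.47 − 5·1.6882 + 5 = -2.971
Star Q: d = 1/p = 1/0.175″ = 5.714 pc
Star Q: M = m − 5 log₁₀ d + 5 = -0.14 − 5·0.7570 + 5 = 1.075
ΔM = M_P − M_Q = -2.971 − (1.075) = -4.046; smaller M is more luminous → Star P.
L ratio = 10^(0.4 |ΔM|) = 10^1.619 = 41.55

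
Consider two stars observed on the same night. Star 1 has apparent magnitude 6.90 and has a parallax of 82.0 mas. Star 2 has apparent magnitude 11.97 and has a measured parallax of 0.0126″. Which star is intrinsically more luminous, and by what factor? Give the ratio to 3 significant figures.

Star 1: p = 82.0 mas = 0.0820″ → d = 1/p = 12.20 pc
Star 1: M = m − 5 log₁₀ d + 5 = 6.90 − 5·1.0862 + 5 = 6.469
Star 2: d = 1/p = 1/0.0126″ = 79.37 pc
Star 2: M = m − 5 log₁₀ d + 5 = 11.97 − 5·1.8996 + 5 = 7.472
ΔM = M_1 − M_2 = 6.469 − (7.472) = -1.003; smaller M is more luminous → Star 1.
L ratio = 10^(0.4 |ΔM|) = 10^0.401 = 2.518

Star 1 is more luminous, by a factor of 2.52.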